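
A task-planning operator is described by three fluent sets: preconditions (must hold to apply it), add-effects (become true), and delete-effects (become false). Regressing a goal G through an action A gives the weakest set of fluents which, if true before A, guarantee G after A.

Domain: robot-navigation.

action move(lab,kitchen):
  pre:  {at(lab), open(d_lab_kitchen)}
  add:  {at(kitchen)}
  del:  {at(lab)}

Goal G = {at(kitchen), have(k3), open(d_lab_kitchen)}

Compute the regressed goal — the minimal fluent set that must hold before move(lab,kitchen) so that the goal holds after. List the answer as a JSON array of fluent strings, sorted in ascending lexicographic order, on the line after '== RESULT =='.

Regress:
  G ∩ del = {}  (empty — regression defined)
  G \ add = {at(kitchen), have(k3), open(d_lab_kitchen)} \ {at(kitchen)} = {have(k3), open(d_lab_kitchen)}
  ∪ pre   = {have(k3), open(d_lab_kitchen)} ∪ {at(lab), open(d_lab_kitchen)}
          = {at(lab), have(k3), open(d_lab_kitchen)}

== RESULT ==
["at(lab)", "have(k3)", "open(d_lab_kitchen)"]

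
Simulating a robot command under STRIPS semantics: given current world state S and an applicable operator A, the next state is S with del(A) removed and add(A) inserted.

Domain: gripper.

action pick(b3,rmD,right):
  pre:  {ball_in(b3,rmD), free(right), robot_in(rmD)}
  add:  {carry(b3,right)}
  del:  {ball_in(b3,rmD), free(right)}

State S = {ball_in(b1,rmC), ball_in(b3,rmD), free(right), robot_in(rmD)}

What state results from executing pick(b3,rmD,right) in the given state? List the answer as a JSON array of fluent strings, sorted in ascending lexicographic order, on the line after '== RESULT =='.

Compute (S \ del) ∪ add:
  pre ⊆ S: {ball_in(b3,rmD), free(right), robot_in(rmD)} ⊆ S  — applicable
  S \ del = {ball_in(b1,rmC), robot_in(rmD)}
  ∪ add   = {ball_in(b1,rmC), carry(b3,right), robot_in(rmD)}

== RESULT ==
["ball_in(b1,rmC)", "carry(b3,right)", "robot_in(rmD)"]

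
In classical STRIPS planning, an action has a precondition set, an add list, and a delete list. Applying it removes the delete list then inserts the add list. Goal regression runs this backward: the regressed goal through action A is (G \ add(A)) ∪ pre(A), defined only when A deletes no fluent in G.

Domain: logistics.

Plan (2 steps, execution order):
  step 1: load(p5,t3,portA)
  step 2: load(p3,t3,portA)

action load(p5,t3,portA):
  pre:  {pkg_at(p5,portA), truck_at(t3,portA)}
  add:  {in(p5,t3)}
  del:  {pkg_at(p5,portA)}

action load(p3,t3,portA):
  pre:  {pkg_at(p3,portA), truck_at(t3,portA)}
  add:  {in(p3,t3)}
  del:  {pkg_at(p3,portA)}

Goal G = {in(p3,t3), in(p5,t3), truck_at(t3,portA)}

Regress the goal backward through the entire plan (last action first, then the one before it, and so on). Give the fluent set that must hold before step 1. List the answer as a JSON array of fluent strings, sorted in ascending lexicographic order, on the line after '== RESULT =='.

Work backward from the goal:
  through step 2 (load(p3,t3,portA)): drop {in(p3,t3)}, keep {in(p5,t3), truck_at(t3,portA)}, require {pkg_at(p3,portA), truck_at(t3,portA)}
    → {in(p5,t3), pkg_at(p3,portA), truck_at(t3,portA)}
  through step 1 (load(p5,t3,portA)): drop {in(p5,t3)}, keep {pkg_at(p3,portA), truck_at(t3,portA)}, require {pkg_at(p5,portA), truck_at(t3,portA)}
    → {pkg_at(p3,portA), pkg_at(p5,portA), truck_at(t3,portA)}

== RESULT ==
["pkg_at(p3,portA)", "pkg_at(p5,portA)", "truck_at(t3,portA)"]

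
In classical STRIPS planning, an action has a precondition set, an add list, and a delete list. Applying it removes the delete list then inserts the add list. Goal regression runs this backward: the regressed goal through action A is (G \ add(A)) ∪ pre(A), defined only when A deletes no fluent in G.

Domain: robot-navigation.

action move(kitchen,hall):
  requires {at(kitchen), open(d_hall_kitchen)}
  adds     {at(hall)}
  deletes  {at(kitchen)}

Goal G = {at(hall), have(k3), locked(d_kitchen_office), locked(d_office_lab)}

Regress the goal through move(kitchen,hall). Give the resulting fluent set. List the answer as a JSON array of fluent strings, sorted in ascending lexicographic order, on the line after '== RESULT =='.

Regress:
  G ∩ del = {}  (empty — regression defined)
  G \ add = {at(hall), have(k3), locked(d_kitchen_office), locked(d_office_lab)} \ {at(hall)} = {have(k3), locked(d_kitchen_office), locked(d_office_lab)}
  ∪ pre   = {have(k3), locked(d_kitchen_office), locked(d_office_lab)} ∪ {at(kitchen), open(d_hall_kitchen)}
          = {at(kitchen), have(k3), locked(d_kitchen_office), locked(d_office_lab), open(d_hall_kitchen)}

== RESULT ==
["at(kitchen)", "have(k3)", "locked(d_kitchen_office)", "locked(d_office_lab)", "open(d_hall_kitchen)"]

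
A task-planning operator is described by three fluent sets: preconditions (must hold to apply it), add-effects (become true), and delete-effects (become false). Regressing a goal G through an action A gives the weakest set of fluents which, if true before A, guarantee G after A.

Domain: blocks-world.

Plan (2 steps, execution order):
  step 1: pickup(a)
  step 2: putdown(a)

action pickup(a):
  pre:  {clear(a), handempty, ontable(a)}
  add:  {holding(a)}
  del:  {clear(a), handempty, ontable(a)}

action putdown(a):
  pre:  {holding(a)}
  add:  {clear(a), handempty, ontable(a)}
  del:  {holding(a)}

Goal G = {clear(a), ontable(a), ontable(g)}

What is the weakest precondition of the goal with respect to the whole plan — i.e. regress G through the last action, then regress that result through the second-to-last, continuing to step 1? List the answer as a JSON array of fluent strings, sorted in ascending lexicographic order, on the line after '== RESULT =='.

Regress step by step:
  through step 2 (putdown(a)): drop {clear(a), ontable(a)}, keep {ontable(g)}, require {holding(a)}
    → {holding(a), ontable(g)}
  through step 1 (pickup(a)): drop {holding(a)}, keep {ontable(g)}, require {clear(a), handempty, ontable(a)}
    → {clear(a), handempty, ontable(a), ontable(g)}

== RESULT ==
["clear(a)", "handempty", "ontable(a)", "ontable(g)"]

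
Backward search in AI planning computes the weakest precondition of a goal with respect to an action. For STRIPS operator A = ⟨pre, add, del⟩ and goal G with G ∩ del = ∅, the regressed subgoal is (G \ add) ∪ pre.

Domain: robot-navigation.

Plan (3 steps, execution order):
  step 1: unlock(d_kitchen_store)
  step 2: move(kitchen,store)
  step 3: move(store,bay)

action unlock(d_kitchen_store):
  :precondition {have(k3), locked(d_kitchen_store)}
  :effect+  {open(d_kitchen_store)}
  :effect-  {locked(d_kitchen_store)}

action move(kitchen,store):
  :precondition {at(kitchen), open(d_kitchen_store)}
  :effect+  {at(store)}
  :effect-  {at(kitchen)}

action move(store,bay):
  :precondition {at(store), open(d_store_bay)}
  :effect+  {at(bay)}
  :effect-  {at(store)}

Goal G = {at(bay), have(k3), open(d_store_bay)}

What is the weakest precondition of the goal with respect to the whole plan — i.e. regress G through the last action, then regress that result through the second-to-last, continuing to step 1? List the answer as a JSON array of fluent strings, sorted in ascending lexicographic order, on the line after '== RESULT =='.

Regress step by step:
  through step 3 (move(store,bay)): drop {at(bay)}, keep {have(k3), open(d_store_bay)}, require {at(store), open(d_store_bay)}
    → {at(store), have(k3), open(d_store_bay)}
  through step 2 (move(kitchen,store)): drop {at(store)}, keep {have(k3), open(d_store_bay)}, require {at(kitchen), open(d_kitchen_store)}
    → {at(kitchen), have(k3), open(d_kitchen_store), open(d_store_bay)}
  through step 1 (unlock(d_kitchen_store)): drop {open(d_kitchen_store)}, keep {at(kitchen), have(k3), open(d_store_bay)}, require {have(k3), locked(d_kitchen_store)}
    → {at(kitchen), have(k3), locked(d_kitchen_store), open(d_store_bay)}

== RESULT ==
["at(kitchen)", "have(k3)", "locked(d_kitchen_store)", "open(d_store_bay)"]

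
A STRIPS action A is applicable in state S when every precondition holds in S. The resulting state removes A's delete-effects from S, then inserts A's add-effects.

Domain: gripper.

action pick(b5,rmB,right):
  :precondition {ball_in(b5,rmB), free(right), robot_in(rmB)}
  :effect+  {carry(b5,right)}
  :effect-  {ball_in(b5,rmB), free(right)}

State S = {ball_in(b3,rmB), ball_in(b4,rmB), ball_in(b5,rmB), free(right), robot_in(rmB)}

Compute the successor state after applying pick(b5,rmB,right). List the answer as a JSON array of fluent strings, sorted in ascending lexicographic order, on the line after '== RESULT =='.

Progress:
  pre ⊆ S: {ball_in(b5,rmB), free(right), robot_in(rmB)} ⊆ S  — applicable
  S \ del = {ball_in(b3,rmB), ball_in(b4,rmB), robot_in(rmB)}
  ∪ add   = {ball_in(b3,rmB), ball_in(b4,rmB), carry(b5,right), robot_in(rmB)}

== RESULT ==
["ball_in(b3,rmB)", "ball_in(b4,rmB)", "carry(b5,right)", "robot_in(rmB)"]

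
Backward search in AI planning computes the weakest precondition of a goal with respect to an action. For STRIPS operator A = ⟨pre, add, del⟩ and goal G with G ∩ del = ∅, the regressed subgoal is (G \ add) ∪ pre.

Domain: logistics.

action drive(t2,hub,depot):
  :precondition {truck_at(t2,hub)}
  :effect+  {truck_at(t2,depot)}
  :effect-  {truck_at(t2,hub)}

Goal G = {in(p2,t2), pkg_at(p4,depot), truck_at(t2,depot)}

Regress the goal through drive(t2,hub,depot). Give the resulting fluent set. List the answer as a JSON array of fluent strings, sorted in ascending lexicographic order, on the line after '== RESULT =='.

Regress:
  G ∩ del = {}  (empty — regression defined)
  G \ add = {in(p2,t2), pkg_at(p4,depot), truck_at(t2,depot)} \ {truck_at(t2,depot)} = {in(p2,t2), pkg_at(p4,depot)}
  ∪ pre   = {in(p2,t2), pkg_at(p4,depot)} ∪ {truck_at(t2,hub)}
          = {in(p2,t2), pkg_at(p4,depot), truck_at(t2,hub)}

== RESULT ==
["in(p2,t2)", "pkg_at(p4,depot)", "truck_at(t2,hub)"]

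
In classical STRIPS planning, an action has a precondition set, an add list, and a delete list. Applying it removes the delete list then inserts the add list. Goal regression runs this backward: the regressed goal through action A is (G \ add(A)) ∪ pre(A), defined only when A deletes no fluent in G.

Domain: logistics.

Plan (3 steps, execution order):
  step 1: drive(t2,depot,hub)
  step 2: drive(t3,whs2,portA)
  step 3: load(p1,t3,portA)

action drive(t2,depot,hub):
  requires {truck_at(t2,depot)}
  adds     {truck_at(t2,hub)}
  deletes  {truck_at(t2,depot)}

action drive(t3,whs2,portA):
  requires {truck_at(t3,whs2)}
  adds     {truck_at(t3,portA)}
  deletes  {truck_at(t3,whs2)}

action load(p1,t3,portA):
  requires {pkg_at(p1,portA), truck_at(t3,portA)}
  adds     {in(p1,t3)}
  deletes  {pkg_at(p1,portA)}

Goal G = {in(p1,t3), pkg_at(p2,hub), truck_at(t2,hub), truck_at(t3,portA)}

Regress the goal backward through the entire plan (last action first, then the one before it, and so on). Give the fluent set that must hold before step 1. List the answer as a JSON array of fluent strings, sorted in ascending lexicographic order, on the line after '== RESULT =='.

Work backward from the goal:
  through step 3 (load(p1,t3,portA)): drop {in(p1,t3)}, keep {pkg_at(p2,hub), truck_at(t2,hub), truck_at(t3,portA)}, require {pkg_at(p1,portA), truck_at(t3,portA)}
    → {pkg_at(p1,portA), pkg_at(p2,hub), truck_at(t2,hub), truck_at(t3,portA)}
  through step 2 (drive(t3,whs2,portA)): drop {truck_at(t3,portA)}, keep {pkg_at(p1,portA), pkg_at(p2,hub), truck_at(t2,hub)}, require {truck_at(t3,whs2)}
    → {pkg_at(p1,portA), pkg_at(p2,hub), truck_at(t2,hub), truck_at(t3,whs2)}
  through step 1 (drive(t2,depot,hub)): drop {truck_at(t2,hub)}, keep {pkg_at(p1,portA), pkg_at(p2,hub), truck_at(t3,whs2)}, require {truck_at(t2,depot)}
    → {pkg_at(p1,portA), pkg_at(p2,hub), truck_at(t2,depot), truck_at(t3,whs2)}

== RESULT ==
["pkg_at(p1,portA)", "pkg_at(p2,hub)", "truck_at(t2,depot)", "truck_at(t3,whs2)"]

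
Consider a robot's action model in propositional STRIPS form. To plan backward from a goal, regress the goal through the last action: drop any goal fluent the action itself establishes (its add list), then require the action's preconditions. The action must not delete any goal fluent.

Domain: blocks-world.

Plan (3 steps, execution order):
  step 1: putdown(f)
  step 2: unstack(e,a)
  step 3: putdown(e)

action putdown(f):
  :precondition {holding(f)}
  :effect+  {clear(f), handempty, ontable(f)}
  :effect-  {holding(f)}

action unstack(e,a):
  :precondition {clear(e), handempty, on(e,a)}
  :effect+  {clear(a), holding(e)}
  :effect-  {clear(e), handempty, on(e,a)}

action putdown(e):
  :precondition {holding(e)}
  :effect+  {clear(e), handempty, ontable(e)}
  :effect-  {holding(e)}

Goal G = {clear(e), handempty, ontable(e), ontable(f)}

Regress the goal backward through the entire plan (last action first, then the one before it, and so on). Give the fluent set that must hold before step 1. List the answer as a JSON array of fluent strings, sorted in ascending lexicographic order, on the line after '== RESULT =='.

Work backward from the goal:
  through step 3 (putdown(e)): drop {clear(e), handempty, ontable(e)}, keep {ontable(f)}, require {holding(e)}
    → {holding(e), ontable(f)}
  through step 2 (unstack(e,a)): drop {holding(e)}, keep {ontable(f)}, require {clear(e), handempty, on(e,a)}
    → {clear(e), handempty, on(e,a), ontable(f)}
  through step 1 (putdown(f)): drop {handempty, ontable(f)}, keep {clear(e), on(e,a)}, require {holding(f)}
    → {clear(e), holding(f), on(e,a)}

== RESULT ==
["clear(e)", "holding(f)", "on(e,a)"]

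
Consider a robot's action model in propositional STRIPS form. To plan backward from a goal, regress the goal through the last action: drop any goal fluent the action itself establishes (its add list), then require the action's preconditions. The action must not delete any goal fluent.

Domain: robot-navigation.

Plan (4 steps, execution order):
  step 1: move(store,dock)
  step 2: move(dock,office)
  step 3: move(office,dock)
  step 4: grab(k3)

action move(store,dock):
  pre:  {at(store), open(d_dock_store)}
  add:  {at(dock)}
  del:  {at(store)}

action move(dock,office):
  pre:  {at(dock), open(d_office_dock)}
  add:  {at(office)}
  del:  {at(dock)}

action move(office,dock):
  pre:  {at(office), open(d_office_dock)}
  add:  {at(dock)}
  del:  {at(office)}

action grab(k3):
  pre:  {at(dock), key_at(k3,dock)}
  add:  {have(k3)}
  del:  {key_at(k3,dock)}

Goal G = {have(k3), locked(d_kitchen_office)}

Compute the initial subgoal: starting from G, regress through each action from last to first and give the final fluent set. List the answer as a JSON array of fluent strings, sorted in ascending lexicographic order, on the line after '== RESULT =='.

Regress step by step:
  through step 4 (grab(k3)): drop {have(k3)}, keep {locked(d_kitchen_office)}, require {at(dock), key_at(k3,dock)}
    → {at(dock), key_at(k3,dock), locked(d_kitchen_office)}
  through step 3 (move(office,dock)): drop {at(dock)}, keep {key_at(k3,dock), locked(d_kitchen_office)}, require {at(office), open(d_office_dock)}
    → {at(office), key_at(k3,dock), locked(d_kitchen_office), open(d_office_dock)}
  through step 2 (move(dock,office)): drop {at(office)}, keep {key_at(k3,dock), locked(d_kitchen_office), open(d_office_dock)}, require {at(dock), open(d_office_dock)}
    → {at(dock), key_at(k3,dock), locked(d_kitchen_office), open(d_office_dock)}
  through step 1 (move(store,dock)): drop {at(dock)}, keep {key_at(k3,dock), locked(d_kitchen_office), open(d_office_dock)}, require {at(store), open(d_dock_store)}
    → {at(store), key_at(k3,dock), locked(d_kitchen_office), open(d_dock_store), open(d_office_dock)}

== RESULT ==
["at(store)", "key_at(k3,dock)", "locked(d_kitchen_office)", "open(d_dock_store)", "open(d_office_dock)"]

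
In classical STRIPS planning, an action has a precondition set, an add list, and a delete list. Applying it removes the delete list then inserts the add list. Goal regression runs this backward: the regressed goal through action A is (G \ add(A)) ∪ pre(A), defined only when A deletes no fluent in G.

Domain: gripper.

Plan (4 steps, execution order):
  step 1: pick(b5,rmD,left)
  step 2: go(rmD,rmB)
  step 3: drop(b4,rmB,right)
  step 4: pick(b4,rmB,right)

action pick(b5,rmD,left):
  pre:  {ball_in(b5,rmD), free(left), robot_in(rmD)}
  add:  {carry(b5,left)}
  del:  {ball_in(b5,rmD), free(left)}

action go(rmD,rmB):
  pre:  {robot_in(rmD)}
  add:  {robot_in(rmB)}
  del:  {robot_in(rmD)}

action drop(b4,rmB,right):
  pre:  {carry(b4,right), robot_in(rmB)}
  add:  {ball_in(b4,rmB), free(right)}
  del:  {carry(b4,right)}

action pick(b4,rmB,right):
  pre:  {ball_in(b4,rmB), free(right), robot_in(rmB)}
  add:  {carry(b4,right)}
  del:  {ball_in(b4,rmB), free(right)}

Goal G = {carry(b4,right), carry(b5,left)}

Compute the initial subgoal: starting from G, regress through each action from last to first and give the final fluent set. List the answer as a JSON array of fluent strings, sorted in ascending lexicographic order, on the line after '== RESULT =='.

Regress step by step:
  through step 4 (pick(b4,rmB,right)): drop {carry(b4,right)}, keep {carry(b5,left)}, require {ball_in(b4,rmB), free(right), robot_in(rmB)}
    → {ball_in(b4,rmB), carry(b5,left), free(right), robot_in(rmB)}
  through step 3 (drop(b4,rmB,right)): drop {ball_in(b4,rmB), free(right)}, keep {carry(b5,left), robot_in(rmB)}, require {carry(b4,right), robot_in(rmB)}
    → {carry(b4,right), carry(b5,left), robot_in(rmB)}
  through step 2 (go(rmD,rmB)): drop {robot_in(rmB)}, keep {carry(b4,right), carry(b5,left)}, require {robot_in(rmD)}
    → {carry(b4,right), carry(b5,left), robot_in(rmD)}
  through step 1 (pick(b5,rmD,left)): drop {carry(b5,left)}, keep {carry(b4,right), robot_in(rmD)}, require {ball_in(b5,rmD), free(left), robot_in(rmD)}
    → {ball_in(b5,rmD), carry(b4,right), free(left), robot_in(rmD)}

== RESULT ==
["ball_in(b5,rmD)", "carry(b4,right)", "free(left)", "robot_in(rmD)"]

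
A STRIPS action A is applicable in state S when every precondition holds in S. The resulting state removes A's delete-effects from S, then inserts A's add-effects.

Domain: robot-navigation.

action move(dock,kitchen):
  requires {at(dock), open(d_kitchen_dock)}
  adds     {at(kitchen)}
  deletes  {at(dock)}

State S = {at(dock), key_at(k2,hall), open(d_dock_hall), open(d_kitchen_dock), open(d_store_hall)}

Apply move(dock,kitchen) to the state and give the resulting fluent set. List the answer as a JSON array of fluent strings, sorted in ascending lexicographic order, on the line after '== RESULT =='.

Progress:
  pre ⊆ S: {at(dock), open(d_kitchen_dock)} ⊆ S  — applicable
  S \ del = {key_at(k2,hall), open(d_dock_hall), open(d_kitchen_dock), open(d_store_hall)}
  ∪ add   = {at(kitchen), key_at(k2,hall), open(d_dock_hall), open(d_kitchen_dock), open(d_store_hall)}

== RESULT ==
["at(kitchen)", "key_at(k2,hall)", "open(d_dock_hall)", "open(d_kitchen_dock)", "open(d_store_hall)"]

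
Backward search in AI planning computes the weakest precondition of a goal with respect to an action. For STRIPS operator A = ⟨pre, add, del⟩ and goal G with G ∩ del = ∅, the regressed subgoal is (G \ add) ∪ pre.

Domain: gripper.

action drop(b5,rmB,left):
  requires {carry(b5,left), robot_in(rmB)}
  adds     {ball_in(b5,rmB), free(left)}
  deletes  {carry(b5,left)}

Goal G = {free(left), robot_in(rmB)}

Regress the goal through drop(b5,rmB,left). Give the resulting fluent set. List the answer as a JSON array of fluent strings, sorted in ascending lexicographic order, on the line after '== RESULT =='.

Regress:
  G ∩ del = {}  (empty — regression defined)
  G \ add = {free(left), robot_in(rmB)} \ {ball_in(b5,rmB), free(left)} = {robot_in(rmB)}
  ∪ pre   = {robot_in(rmB)} ∪ {carry(b5,left), robot_in(rmB)}
          = {carry(b5,left), robot_in(rmB)}

== RESULT ==
["carry(b5,left)", "robot_in(rmB)"]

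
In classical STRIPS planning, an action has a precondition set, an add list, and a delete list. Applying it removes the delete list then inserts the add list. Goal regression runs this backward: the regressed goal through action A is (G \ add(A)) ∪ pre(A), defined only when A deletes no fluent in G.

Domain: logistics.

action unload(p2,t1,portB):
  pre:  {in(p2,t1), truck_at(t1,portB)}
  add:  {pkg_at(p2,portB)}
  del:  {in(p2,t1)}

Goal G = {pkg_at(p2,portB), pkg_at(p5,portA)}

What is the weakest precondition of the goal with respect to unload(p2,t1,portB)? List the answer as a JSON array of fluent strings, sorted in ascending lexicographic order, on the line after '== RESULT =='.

Compute (G \ add) ∪ pre:
  G ∩ del = {}  (empty — regression defined)
  G \ add = {pkg_at(p2,portB), pkg_at(p5,portA)} \ {pkg_at(p2,portB)} = {pkg_at(p5,portA)}
  ∪ pre   = {pkg_at(p5,portA)} ∪ {in(p2,t1), truck_at(t1,portB)}
          = {in(p2,t1), pkg_at(p5,portA), truck_at(t1,portB)}

== RESULT ==
["in(p2,t1)", "pkg_at(p5,portA)", "truck_at(t1,portB)"]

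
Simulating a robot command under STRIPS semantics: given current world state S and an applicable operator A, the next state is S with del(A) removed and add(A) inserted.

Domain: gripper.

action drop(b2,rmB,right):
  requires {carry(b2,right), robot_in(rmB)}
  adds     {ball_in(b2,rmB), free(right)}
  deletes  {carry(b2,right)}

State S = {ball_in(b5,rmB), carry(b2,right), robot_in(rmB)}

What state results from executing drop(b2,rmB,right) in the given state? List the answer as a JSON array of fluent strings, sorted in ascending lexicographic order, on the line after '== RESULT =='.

Compute (S \ del) ∪ add:
  pre ⊆ S: {carry(b2,right), robot_in(rmB)} ⊆ S  — applicable
  S \ del = {ball_in(b5,rmB), robot_in(rmB)}
  ∪ add   = {ball_in(b2,rmB), ball_in(b5,rmB), free(right), robot_in(rmB)}

== RESULT ==
["ball_in(b2,rmB)", "ball_in(b5,rmB)", "free(right)", "robot_in(rmB)"]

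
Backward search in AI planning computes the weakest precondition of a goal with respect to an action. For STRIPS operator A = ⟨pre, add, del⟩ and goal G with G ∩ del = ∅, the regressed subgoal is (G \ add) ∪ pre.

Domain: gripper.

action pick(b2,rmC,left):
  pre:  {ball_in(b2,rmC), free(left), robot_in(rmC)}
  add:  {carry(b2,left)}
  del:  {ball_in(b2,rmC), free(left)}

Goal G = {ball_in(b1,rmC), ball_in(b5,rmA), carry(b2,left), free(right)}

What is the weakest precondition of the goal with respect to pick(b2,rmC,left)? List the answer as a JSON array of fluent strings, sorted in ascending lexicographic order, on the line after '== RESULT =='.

Regress:
  G ∩ del = {}  (empty — regression defined)
  G \ add = {ball_in(b1,rmC), ball_in(b5,rmA), carry(b2,left), free(right)} \ {carry(b2,left)} = {ball_in(b1,rmC), ball_in(b5,rmA), free(right)}
  ∪ pre   = {ball_in(b1,rmC), ball_in(b5,rmA), free(right)} ∪ {ball_in(b2,rmC), free(left), robot_in(rmC)}
          = {ball_in(b1,rmC), ball_in(b2,rmC), ball_in(b5,rmA), free(left), free(right), robot_in(rmC)}

== RESULT ==
["ball_in(b1,rmC)", "ball_in(b2,rmC)", "ball_in(b5,rmA)", "free(left)", "free(right)", "robot_in(rmC)"]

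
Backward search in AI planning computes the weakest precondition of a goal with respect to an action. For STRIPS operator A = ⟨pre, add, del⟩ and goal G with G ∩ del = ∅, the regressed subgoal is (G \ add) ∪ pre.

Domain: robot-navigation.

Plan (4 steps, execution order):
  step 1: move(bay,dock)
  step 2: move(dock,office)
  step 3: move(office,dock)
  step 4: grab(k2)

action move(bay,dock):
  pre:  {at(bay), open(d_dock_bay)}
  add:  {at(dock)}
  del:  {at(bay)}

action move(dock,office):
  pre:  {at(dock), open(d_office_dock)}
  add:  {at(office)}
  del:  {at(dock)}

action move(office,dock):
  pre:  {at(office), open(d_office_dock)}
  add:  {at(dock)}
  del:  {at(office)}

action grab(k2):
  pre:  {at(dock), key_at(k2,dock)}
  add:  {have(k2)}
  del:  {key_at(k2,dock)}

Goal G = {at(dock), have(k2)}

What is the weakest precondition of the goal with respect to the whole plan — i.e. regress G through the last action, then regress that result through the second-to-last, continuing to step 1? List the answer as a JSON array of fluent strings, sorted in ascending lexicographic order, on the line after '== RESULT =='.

Regress step by step:
  through step 4 (grab(k2)): drop {have(k2)}, keep {at(dock)}, require {at(dock), key_at(k2,dock)}
    → {at(dock), key_at(k2,dock)}
  through step 3 (move(office,dock)): drop {at(dock)}, keep {key_at(k2,dock)}, require {at(office), open(d_office_dock)}
    → {at(office), key_at(k2,dock), open(d_office_dock)}
  through step 2 (move(dock,office)): drop {at(office)}, keep {key_at(k2,dock), open(d_office_dock)}, require {at(dock), open(d_office_dock)}
    → {at(dock), key_at(k2,dock), open(d_office_dock)}
  through step 1 (move(bay,dock)): drop {at(dock)}, keep {key_at(k2,dock), open(d_office_dock)}, require {at(bay), open(d_dock_bay)}
    → {at(bay), key_at(k2,dock), open(d_dock_bay), open(d_office_dock)}

== RESULT ==
["at(bay)", "key_at(k2,dock)", "open(d_dock_bay)", "open(d_office_dock)"]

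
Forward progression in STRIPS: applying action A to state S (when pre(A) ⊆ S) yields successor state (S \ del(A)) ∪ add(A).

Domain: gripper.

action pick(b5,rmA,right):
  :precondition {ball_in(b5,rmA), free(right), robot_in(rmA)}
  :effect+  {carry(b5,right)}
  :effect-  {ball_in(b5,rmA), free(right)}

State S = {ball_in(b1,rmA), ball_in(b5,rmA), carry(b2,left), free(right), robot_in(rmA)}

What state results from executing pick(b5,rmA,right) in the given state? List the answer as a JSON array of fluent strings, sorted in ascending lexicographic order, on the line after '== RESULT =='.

Compute (S \ del) ∪ add:
  pre ⊆ S: {ball_in(b5,rmA), free(right), robot_in(rmA)} ⊆ S  — applicable
  S \ del = {ball_in(b1,rmA), carry(b2,left), robot_in(rmA)}
  ∪ add   = {ball_in(b1,rmA), carry(b2,left), carry(b5,right), robot_in(rmA)}

== RESULT ==
["ball_in(b1,rmA)", "carry(b2,left)", "carry(b5,right)", "robot_in(rmA)"]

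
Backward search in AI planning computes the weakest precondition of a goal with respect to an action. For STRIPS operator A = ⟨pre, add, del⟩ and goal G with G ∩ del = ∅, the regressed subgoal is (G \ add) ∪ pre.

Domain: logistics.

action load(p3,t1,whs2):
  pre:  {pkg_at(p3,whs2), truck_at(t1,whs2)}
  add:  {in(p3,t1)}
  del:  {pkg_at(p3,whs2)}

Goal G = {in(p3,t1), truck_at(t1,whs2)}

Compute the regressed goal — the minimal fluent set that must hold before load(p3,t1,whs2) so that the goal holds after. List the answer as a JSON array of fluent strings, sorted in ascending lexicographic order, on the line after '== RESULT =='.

Compute (G \ add) ∪ pre:
  G ∩ del = {}  (empty — regression defined)
  G \ add = {in(p3,t1), truck_at(t1,whs2)} \ {in(p3,t1)} = {truck_at(t1,whs2)}
  ∪ pre   = {truck_at(t1,whs2)} ∪ {pkg_at(p3,whs2), truck_at(t1,whs2)}
          = {pkg_at(p3,whs2), truck_at(t1,whs2)}

== RESULT ==
["pkg_at(p3,whs2)", "truck_at(t1,whs2)"]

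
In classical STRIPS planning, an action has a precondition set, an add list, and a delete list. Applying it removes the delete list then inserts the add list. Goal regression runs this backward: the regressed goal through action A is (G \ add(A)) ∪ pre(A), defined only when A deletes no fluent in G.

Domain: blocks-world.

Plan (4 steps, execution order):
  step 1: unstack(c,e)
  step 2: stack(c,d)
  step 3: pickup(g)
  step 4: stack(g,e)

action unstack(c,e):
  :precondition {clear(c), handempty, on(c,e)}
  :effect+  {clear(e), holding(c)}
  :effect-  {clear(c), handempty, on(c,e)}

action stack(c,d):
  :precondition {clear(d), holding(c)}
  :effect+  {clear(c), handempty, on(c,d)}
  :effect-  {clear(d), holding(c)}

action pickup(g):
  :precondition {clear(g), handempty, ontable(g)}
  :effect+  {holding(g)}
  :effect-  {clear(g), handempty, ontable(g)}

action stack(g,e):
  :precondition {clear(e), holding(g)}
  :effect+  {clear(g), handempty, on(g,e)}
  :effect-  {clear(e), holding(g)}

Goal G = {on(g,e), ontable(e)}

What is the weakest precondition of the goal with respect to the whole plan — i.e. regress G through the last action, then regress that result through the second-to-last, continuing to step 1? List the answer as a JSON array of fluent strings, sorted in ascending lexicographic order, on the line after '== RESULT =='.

Work backward from the goal:
  through step 4 (stack(g,e)): drop {on(g,e)}, keep {ontable(e)}, require {clear(e), holding(g)}
    → {clear(e), holding(g), ontable(e)}
  through step 3 (pickup(g)): drop {holding(g)}, keep {clear(e), ontable(e)}, require {clear(g), handempty, ontable(g)}
    → {clear(e), clear(g), handempty, ontable(e), ontable(g)}
  through step 2 (stack(c,d)): drop {handempty}, keep {clear(e), clear(g), ontable(e), ontable(g)}, require {clear(d), holding(c)}
    → {clear(d), clear(e), clear(g), holding(c), ontable(e), ontable(g)}
  through step 1 (unstack(c,e)): drop {clear(e), holding(c)}, keep {clear(d), clear(g), ontable(e), ontable(g)}, require {clear(c), handempty, on(c,e)}
    → {clear(c), clear(d), clear(g), handempty, on(c,e), ontable(e), ontable(g)}

== RESULT ==
["clear(c)", "clear(d)", "clear(g)", "handempty", "on(c,e)", "ontable(e)", "ontable(g)"]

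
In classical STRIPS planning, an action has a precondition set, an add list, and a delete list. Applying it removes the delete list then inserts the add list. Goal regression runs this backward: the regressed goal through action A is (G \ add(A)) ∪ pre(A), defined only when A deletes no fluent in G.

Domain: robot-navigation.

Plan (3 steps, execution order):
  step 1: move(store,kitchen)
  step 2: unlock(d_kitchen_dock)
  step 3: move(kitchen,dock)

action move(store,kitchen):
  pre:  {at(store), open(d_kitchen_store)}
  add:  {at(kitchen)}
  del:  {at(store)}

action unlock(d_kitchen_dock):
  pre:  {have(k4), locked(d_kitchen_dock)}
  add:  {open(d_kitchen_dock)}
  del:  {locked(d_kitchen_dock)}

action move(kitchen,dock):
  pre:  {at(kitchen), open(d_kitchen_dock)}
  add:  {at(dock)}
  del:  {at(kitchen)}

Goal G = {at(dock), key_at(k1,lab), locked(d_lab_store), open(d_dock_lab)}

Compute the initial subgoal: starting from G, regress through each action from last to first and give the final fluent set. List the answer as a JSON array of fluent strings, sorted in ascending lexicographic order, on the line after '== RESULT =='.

Regress step by step:
  through step 3 (move(kitchen,dock)): drop {at(dock)}, keep {key_at(k1,lab), locked(d_lab_store), open(d_dock_lab)}, require {at(kitchen), open(d_kitchen_dock)}
    → {at(kitchen), key_at(k1,lab), locked(d_lab_store), open(d_dock_lab), open(d_kitchen_dock)}
  through step 2 (unlock(d_kitchen_dock)): drop {open(d_kitchen_dock)}, keep {at(kitchen), key_at(k1,lab), locked(d_lab_store), open(d_dock_lab)}, require {have(k4), locked(d_kitchen_dock)}
    → {at(kitchen), have(k4), key_at(k1,lab), locked(d_kitchen_dock), locked(d_lab_store), open(d_dock_lab)}
  through step 1 (move(store,kitchen)): drop {at(kitchen)}, keep {have(k4), key_at(k1,lab), locked(d_kitchen_dock), locked(d_lab_store), open(d_dock_lab)}, require {at(store), open(d_kitchen_store)}
    → {at(store), have(k4), key_at(k1,lab), locked(d_kitchen_dock), locked(d_lab_store), open(d_dock_lab), open(d_kitchen_store)}

== RESULT ==
["at(store)", "have(k4)", "key_at(k1,lab)", "locked(d_kitchen_dock)", "locked(d_lab_store)", "open(d_dock_lab)", "open(d_kitchen_store)"]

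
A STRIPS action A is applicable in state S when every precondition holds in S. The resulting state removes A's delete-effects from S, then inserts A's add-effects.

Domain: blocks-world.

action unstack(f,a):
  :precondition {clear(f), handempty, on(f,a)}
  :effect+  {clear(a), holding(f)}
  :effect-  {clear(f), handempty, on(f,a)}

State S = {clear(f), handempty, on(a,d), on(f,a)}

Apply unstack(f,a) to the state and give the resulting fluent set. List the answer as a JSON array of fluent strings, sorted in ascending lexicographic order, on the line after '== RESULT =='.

Compute (S \ del) ∪ add:
  pre ⊆ S: {clear(f), handempty, on(f,a)} ⊆ S  — applicable
  S \ del = {on(a,d)}
  ∪ add   = {clear(a), holding(f), on(a,d)}

== RESULT ==
["clear(a)", "holding(f)", "on(a,d)"]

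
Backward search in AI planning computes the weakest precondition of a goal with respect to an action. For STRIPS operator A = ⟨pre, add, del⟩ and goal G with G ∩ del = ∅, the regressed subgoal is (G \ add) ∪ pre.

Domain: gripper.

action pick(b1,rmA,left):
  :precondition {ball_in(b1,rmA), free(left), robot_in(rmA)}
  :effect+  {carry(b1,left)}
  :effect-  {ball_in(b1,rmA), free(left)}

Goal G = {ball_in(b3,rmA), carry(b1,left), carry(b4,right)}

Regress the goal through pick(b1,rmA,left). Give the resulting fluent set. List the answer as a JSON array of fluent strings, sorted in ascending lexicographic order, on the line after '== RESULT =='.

Compute (G \ add) ∪ pre:
  G ∩ del = {}  (empty — regression defined)
  G \ add = {ball_in(b3,rmA), carry(b1,left), carry(b4,right)} \ {carry(b1,left)} = {ball_in(b3,rmA), carry(b4,right)}
  ∪ pre   = {ball_in(b3,rmA), carry(b4,right)} ∪ {ball_in(b1,rmA), free(left), robot_in(rmA)}
          = {ball_in(b1,rmA), ball_in(b3,rmA), carry(b4,right), free(left), robot_in(rmA)}

== RESULT ==
["ball_in(b1,rmA)", "ball_in(b3,rmA)", "carry(b4,right)", "free(left)", "robot_in(rmA)"]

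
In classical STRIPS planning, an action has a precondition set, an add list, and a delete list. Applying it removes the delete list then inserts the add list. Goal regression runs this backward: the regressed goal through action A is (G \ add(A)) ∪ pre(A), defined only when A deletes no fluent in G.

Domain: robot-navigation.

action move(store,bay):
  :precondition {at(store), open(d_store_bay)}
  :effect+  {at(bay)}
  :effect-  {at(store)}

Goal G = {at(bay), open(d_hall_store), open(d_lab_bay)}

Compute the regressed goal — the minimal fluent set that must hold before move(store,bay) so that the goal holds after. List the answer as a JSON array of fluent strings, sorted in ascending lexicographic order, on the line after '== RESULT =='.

Compute (G \ add) ∪ pre:
  G ∩ del = {}  (empty — regression defined)
  G \ add = {at(bay), open(d_hall_store), open(d_lab_bay)} \ {at(bay)} = {open(d_hall_store), open(d_lab_bay)}
  ∪ pre   = {open(d_hall_store), open(d_lab_bay)} ∪ {at(store), open(d_store_bay)}
          = {at(store), open(d_hall_store), open(d_lab_bay), open(d_store_bay)}

== RESULT ==
["at(store)", "open(d_hall_store)", "open(d_lab_bay)", "open(d_store_bay)"]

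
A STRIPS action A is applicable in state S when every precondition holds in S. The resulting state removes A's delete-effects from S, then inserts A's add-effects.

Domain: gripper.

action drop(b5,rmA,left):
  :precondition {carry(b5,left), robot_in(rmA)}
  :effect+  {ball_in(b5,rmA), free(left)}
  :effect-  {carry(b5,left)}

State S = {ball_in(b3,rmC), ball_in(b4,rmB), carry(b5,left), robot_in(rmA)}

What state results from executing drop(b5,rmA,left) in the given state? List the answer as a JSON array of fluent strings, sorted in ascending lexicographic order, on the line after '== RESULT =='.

Progress:
  pre ⊆ S: {carry(b5,left), robot_in(rmA)} ⊆ S  — applicable
  S \ del = {ball_in(b3,rmC), ball_in(b4,rmB), robot_in(rmA)}
  ∪ add   = {ball_in(b3,rmC), ball_in(b4,rmB), ball_in(b5,rmA), free(left), robot_in(rmA)}

== RESULT ==
["ball_in(b3,rmC)", "ball_in(b4,rmB)", "ball_in(b5,rmA)", "free(left)", "robot_in(rmA)"]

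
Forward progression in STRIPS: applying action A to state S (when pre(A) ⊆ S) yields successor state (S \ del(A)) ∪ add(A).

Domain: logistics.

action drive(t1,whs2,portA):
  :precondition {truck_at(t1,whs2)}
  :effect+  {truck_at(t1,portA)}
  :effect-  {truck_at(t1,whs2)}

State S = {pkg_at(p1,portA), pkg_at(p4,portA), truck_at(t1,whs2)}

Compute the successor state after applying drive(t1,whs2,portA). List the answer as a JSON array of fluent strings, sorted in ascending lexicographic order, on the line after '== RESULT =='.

Compute (S \ del) ∪ add:
  pre ⊆ S: {truck_at(t1,whs2)} ⊆ S  — applicable
  S \ del = {pkg_at(p1,portA), pkg_at(p4,portA)}
  ∪ add   = {pkg_at(p1,portA), pkg_at(p4,portA), truck_at(t1,portA)}

== RESULT ==
["pkg_at(p1,portA)", "pkg_at(p4,portA)", "truck_at(t1,portA)"]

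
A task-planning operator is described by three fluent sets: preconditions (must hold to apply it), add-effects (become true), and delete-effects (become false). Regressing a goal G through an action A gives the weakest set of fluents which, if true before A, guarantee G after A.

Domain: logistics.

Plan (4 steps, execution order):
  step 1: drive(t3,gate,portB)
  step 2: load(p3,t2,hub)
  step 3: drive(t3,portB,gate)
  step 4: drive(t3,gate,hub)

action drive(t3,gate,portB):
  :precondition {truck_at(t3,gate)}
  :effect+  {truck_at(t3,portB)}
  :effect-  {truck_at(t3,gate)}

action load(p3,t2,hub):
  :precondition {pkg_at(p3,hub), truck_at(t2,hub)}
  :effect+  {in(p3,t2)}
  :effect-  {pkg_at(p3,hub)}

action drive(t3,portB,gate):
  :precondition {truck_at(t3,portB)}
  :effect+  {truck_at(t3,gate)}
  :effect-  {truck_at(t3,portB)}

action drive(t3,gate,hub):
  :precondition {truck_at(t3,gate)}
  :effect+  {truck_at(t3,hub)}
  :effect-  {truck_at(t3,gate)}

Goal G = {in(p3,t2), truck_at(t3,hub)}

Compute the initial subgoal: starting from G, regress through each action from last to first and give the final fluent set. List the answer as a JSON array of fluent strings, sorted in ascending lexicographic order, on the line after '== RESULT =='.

Regress step by step:
  through step 4 (drive(t3,gate,hub)): drop {truck_at(t3,hub)}, keep {in(p3,t2)}, require {truck_at(t3,gate)}
    → {in(p3,t2), truck_at(t3,gate)}
  through step 3 (drive(t3,portB,gate)): drop {truck_at(t3,gate)}, keep {in(p3,t2)}, require {truck_at(t3,portB)}
    → {in(p3,t2), truck_at(t3,portB)}
  through step 2 (load(p3,t2,hub)): drop {in(p3,t2)}, keep {truck_at(t3,portB)}, require {pkg_at(p3,hub), truck_at(t2,hub)}
    → {pkg_at(p3,hub), truck_at(t2,hub), truck_at(t3,portB)}
  through step 1 (drive(t3,gate,portB)): drop {truck_at(t3,portB)}, keep {pkg_at(p3,hub), truck_at(t2,hub)}, require {truck_at(t3,gate)}
    → {pkg_at(p3,hub), truck_at(t2,hub), truck_at(t3,gate)}

== RESULT ==
["pkg_at(p3,hub)", "truck_at(t2,hub)", "truck_at(t3,gate)"]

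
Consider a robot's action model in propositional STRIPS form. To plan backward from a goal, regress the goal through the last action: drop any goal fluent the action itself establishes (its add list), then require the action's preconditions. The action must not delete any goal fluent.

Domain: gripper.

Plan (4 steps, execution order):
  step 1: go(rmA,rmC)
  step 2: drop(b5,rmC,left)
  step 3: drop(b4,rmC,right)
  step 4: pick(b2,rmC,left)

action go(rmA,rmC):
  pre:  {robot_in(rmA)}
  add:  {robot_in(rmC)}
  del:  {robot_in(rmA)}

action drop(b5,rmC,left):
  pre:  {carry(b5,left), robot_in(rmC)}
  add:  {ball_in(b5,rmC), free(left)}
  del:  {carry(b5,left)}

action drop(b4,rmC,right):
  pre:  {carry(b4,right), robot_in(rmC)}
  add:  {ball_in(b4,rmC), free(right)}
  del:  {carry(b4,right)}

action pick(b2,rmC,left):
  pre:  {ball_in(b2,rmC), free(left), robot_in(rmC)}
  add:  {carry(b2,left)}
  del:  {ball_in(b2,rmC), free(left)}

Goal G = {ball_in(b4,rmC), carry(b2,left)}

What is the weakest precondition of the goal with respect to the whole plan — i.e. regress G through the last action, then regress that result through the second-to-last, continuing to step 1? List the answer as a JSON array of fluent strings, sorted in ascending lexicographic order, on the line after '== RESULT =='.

Regress step by step:
  through step 4 (pick(b2,rmC,left)): drop {carry(b2,left)}, keep {ball_in(b4,rmC)}, require {ball_in(b2,rmC), free(left), robot_in(rmC)}
    → {ball_in(b2,rmC), ball_in(b4,rmC), free(left), robot_in(rmC)}
  through step 3 (drop(b4,rmC,right)): drop {ball_in(b4,rmC)}, keep {ball_in(b2,rmC), free(left), robot_in(rmC)}, require {carry(b4,right), robot_in(rmC)}
    → {ball_in(b2,rmC), carry(b4,right), free(left), robot_in(rmC)}
  through step 2 (drop(b5,rmC,left)): drop {free(left)}, keep {ball_in(b2,rmC), carry(b4,right), robot_in(rmC)}, require {carry(b5,left), robot_in(rmC)}
    → {ball_in(b2,rmC), carry(b4,right), carry(b5,left), robot_in(rmC)}
  through step 1 (go(rmA,rmC)): drop {robot_in(rmC)}, keep {ball_in(b2,rmC), carry(b4,right), carry(b5,left)}, require {robot_in(rmA)}
    → {ball_in(b2,rmC), carry(b4,right), carry(b5,left), robot_in(rmA)}

== RESULT ==
["ball_in(b2,rmC)", "carry(b4,right)", "carry(b5,left)", "robot_in(rmA)"]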